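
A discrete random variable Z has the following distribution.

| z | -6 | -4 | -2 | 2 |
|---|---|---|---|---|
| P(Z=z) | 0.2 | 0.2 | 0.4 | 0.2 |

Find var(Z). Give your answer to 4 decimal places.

E[Z] = (-6)(0.2) + (-4)(0.2) + (-2)(0.4) + (2)(0.2) = -2.4
E[Z²] = (-6)²(0.2) + (-4)²(0.2) + (-2)²(0.4) + (2)²(0.2) = 12.8
var(Z) = E[Z²] − (E[Z])² = 12.8 − (-2.4)² = 7.04

7.0400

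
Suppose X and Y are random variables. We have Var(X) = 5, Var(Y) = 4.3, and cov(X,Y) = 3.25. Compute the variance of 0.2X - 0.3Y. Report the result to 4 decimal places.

0.1970

Var(0.2X - 0.3Y) = (0.2)²·Var(X) + (-0.3)²·Var(Y) + 2·(0.2)·(-0.3)·cov(X,Y)
= 0.04·5 + 0.09·4.3 + -0.12·3.25 = 0.197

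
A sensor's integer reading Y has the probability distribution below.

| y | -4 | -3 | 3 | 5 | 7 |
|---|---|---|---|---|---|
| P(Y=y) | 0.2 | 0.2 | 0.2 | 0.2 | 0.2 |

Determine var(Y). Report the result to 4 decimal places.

E[Y] = (-4)(0.2) + (-3)(0.2) + (3)(0.2) + (5)(0.2) + (7)(0.2) = 1.6
E[Y²] = (-4)²(0.2) + (-3)²(0.2) + (3)²(0.2) + (5)²(0.2) + (7)²(0.2) = 21.6
var(Y) = E[Y²] − (E[Y])² = 21.6 − (1.6)² = 19.04

19.0400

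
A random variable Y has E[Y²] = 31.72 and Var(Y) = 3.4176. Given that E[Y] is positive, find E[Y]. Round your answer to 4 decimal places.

5.3200

(E[Y])² = E[Y²] − Var(Y) = 31.72 − 3.4176 = 28.3024
E[Y] = √28.3024 = 5.32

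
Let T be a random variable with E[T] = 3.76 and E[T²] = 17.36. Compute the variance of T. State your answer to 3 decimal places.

Var(T) = 17.36 − (3.76)² = 3.2224

3.222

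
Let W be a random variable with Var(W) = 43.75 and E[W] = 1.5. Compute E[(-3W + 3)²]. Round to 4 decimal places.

396.0000

E[-3W + 3] = -3·1.5 + 3 = -1.5
Var(-3W + 3) = (-3)²·43.75 = 393.75
E[(-3W + 3)²] = Var((-3W + 3)) + (E[(-3W + 3)])² = 393.75 + (-1.5)² = 396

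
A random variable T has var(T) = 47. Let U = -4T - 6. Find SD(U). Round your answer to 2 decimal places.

27.42

var(-4T - 6) = (-4)²·47 = 752
SD(U) = √752 ≈ 27.42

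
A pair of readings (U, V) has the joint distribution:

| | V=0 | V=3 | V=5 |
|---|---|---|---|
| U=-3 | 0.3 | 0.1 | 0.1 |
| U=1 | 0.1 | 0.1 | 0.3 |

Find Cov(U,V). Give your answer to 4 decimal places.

2.0000

E[U] = -1,  E[V] = 2.6
E[UV] = -0.6
Cov(U,V) = E[UV] − E[U]E[V] = -0.6 − (-1)(2.6) = 2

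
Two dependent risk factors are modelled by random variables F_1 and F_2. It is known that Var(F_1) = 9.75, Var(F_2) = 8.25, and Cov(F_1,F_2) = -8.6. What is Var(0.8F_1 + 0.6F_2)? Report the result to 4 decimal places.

0.9540

Var(0.8F_1 + 0.6F_2) = (0.8)²·Var(F_1) + (0.6)²·Var(F_2) + 2·(0.8)·(0.6)·Cov(F_1,F_2)
= 0.64·9.75 + 0.36·8.25 + 0.96·-8.6 = 0.954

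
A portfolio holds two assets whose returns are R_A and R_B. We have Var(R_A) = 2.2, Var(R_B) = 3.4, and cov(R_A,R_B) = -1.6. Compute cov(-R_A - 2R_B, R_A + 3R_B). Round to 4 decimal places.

cov(-R_A - 2R_B, R_A + 3R_B) = (-1)(1)Var(R_A) + (-2)(3)Var(R_B) + [(-1)(3) + (-2)(1)]cov(R_A,R_B)
= -1·2.2 + -6·3.4 + -5·-1.6 = -14.6

-14.6000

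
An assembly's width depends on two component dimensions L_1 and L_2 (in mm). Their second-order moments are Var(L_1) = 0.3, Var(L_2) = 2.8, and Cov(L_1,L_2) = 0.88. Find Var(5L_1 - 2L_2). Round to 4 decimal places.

1.1000

Var(5L_1 - 2L_2) = (5)²·Var(L_1) + (-2)²·Var(L_2) + 2·(5)·(-2)·Cov(L_1,L_2)
= 25·0.3 + 4·2.8 + -20·0.88 = 1.1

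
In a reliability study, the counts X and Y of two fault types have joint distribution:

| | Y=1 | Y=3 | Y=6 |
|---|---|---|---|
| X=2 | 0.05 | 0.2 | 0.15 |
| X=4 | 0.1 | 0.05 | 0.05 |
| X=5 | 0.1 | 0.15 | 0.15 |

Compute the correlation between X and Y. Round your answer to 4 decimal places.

E[X] = 3.6,  E[Y] = 3.55
E[XY] = 12.55
cov(X,Y) = E[XY] − E[X]E[Y] = 12.55 − (3.6)(3.55) = -0.23
Var(X) = 1.84,  Var(Y) = 3.8475
ρ = -0.23 / √(1.84·3.8475) ≈ -0.0864

-0.0864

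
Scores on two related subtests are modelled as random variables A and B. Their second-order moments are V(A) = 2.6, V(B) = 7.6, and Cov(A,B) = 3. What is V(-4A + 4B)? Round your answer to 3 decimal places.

67.200

V(-4A + 4B) = (-4)²·V(A) + (4)²·V(B) + 2·(-4)·(4)·Cov(A,B)
= 16·2.6 + 16·7.6 + -32·3 = 67.2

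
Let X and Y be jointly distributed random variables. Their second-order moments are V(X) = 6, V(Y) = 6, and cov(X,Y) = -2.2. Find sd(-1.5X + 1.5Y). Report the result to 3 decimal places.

V(-1.5X + 1.5Y) = (-1.5)²·V(X) + (1.5)²·V(Y) + 2·(-1.5)·(1.5)·cov(X,Y)
= 2.25·6 + 2.25·6 + -4.5·-2.2 = 36.9
sd(-1.5X + 1.5Y) = √36.9 ≈ 6.075

6.075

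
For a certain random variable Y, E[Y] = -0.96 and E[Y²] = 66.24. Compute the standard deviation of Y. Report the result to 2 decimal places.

8.08

var(Y) = 66.24 − (-0.96)² = 65.3184
σ(Y) = √65.3184 ≈ 8.08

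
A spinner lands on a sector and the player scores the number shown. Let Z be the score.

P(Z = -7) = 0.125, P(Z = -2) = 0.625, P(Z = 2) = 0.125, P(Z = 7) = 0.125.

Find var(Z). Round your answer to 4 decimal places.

14.2500

E[Z] = (-7)(0.125) + (-2)(0.625) + (2)(0.125) + (7)(0.125) = -1
E[Z²] = (-7)²(0.125) + (-2)²(0.625) + (2)²(0.125) + (7)²(0.125) = 15.25
var(Z) = E[Z²] − (E[Z])² = 15.25 − (-1)² = 14.25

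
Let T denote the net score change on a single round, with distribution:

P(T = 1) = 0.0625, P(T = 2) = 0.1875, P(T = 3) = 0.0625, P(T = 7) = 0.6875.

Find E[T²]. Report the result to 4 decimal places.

E[T²] = (1)²(0.0625) + (2)²(0.1875) + (3)²(0.0625) + (7)²(0.6875) = 35.0625

35.0625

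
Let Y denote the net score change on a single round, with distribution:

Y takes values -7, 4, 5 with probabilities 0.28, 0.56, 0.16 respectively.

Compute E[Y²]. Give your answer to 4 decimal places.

E[Y²] = (-7)²(0.28) + (4)²(0.56) + (5)²(0.16) = 26.68

26.6800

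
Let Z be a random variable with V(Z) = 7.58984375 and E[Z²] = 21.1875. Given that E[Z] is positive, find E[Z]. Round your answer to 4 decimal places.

3.6875

(E[Z])² = E[Z²] − V(Z) = 21.1875 − 7.58984375 = 13.59765625
E[Z] = √13.59765625 = 3.6875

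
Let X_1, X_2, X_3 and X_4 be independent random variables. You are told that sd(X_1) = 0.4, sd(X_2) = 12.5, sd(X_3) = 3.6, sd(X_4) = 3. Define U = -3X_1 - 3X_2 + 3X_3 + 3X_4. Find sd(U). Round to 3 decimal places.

40.067

Var(X_1) = 0.16, Var(X_2) = 156.25, Var(X_3) = 12.96, Var(X_4) = 9
By independence, Var(U) = (-3)²Var(X_1) + (-3)²Var(X_2) + (3)²Var(X_3) + (3)²Var(X_4)
= (-3)²·0.16 + (-3)²·156.25 + (3)²·12.96 + (3)²·9 = 1605.33
sd(U) = √1605.33 ≈ 40.067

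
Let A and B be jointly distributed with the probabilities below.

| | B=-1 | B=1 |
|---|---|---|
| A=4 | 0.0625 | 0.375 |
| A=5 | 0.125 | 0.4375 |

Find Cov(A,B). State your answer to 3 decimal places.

-0.039

E[A] = 4.5625,  E[B] = 0.625
E[AB] = 2.8125
Cov(A,B) = E[AB] − E[A]E[B] = 2.8125 − (4.5625)(0.625) = -0.0390625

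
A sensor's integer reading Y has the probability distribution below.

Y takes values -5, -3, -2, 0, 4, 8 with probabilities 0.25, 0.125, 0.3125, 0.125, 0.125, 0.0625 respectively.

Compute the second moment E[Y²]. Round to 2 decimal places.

E[Y²] = (-5)²(0.25) + (-3)²(0.125) + (-2)²(0.3125) + (0)²(0.125) + (4)²(0.125) + (8)²(0.0625) = 14.625

14.63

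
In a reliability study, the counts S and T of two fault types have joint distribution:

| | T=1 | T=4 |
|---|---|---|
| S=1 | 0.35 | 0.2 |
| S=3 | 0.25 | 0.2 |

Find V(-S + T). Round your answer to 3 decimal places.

E[S] = 1.9,  E[T] = 2.2,  E[ST] = 4.3
V(S) = 4.6 − (1.9)² = 0.99;  V(T) = 7 − (2.2)² = 2.16
Cov(S,T) = 4.3 − (1.9)(2.2) = 0.12
V(-S + T) = (-1)²·0.99 + (1)²·2.16 + 2·(-1)·(1)·0.12 = 2.91

2.910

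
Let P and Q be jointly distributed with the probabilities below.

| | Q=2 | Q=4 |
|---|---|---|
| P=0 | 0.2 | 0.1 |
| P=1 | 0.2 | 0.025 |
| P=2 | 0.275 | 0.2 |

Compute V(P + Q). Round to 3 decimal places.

E[P] = 1.175,  E[Q] = 2.65,  E[PQ] = 3.2
V(P) = 2.125 − (1.175)² = 0.744375;  V(Q) = 7.9 − (2.65)² = 0.8775
cov(P,Q) = 3.2 − (1.175)(2.65) = 0.08625
V(P + Q) = (1)²·0.744375 + (1)²·0.8775 + 2·(1)·(1)·0.08625 = 1.794375

1.794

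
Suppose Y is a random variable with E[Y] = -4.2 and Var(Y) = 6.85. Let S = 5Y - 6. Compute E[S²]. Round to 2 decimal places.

E[5Y - 6] = 5·-4.2 − 6 = -27
Var(5Y - 6) = (5)²·6.85 = 171.25
E[S²] = Var(S) + (E[S])² = 171.25 + (-27)² = 900.25

900.25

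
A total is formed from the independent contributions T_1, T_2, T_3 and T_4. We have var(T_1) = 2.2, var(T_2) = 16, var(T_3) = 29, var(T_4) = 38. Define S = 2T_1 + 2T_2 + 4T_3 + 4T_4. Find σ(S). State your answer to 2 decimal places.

33.83

By independence, var(S) = (2)²var(T_1) + (2)²var(T_2) + (4)²var(T_3) + (4)²var(T_4)
= (2)²·2.2 + (2)²·16 + (4)²·29 + (4)²·38 = 1144.8
σ(S) = √1144.8 ≈ 33.83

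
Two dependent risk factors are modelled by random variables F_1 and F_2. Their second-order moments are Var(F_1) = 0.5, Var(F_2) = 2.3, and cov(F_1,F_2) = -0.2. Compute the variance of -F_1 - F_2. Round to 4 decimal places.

Var(-F_1 - F_2) = (-1)²·Var(F_1) + (-1)²·Var(F_2) + 2·(-1)·(-1)·cov(F_1,F_2)
= 1·0.5 + 1·2.3 + 2·-0.2 = 2.4

2.4000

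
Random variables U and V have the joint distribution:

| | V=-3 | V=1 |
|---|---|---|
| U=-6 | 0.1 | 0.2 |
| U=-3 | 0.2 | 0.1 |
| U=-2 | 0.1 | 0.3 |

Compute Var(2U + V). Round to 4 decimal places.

E[U] = -3.5,  E[V] = -0.6,  E[UV] = 2.1
Var(U) = 15.1 − (-3.5)² = 2.85;  Var(V) = 4.2 − (-0.6)² = 3.84
Cov(U,V) = 2.1 − (-3.5)(-0.6) = 0
Var(2U + V) = (2)²·2.85 + (1)²·3.84 + 2·(2)·(1)·0 = 15.24

15.2400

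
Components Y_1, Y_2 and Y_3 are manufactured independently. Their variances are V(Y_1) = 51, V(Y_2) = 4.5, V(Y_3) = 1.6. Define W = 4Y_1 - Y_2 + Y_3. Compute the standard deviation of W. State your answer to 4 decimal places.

By independence, V(W) = (4)²V(Y_1) + (-1)²V(Y_2) + (1)²V(Y_3)
= (4)²·51 + (-1)²·4.5 + (1)²·1.6 = 822.1
sd(W) = √822.1 ≈ 28.6723

28.6723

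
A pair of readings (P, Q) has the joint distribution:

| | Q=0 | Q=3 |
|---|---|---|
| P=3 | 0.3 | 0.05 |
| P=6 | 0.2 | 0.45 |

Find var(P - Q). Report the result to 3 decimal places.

E[P] = 4.95,  E[Q] = 1.5,  E[PQ] = 8.55
var(P) = 26.55 − (4.95)² = 2.0475;  var(Q) = 4.5 − (1.5)² = 2.25
cov(P,Q) = 8.55 − (4.95)(1.5) = 1.125
var(P - Q) = (1)²·2.0475 + (-1)²·2.25 + 2·(1)·(-1)·1.125 = 2.0475

2.048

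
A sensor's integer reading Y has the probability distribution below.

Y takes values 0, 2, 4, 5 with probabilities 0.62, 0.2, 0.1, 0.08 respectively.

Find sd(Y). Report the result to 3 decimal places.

E[Y] = (0)(0.62) + (2)(0.2) + (4)(0.1) + (5)(0.08) = 1.2
E[Y²] = (0)²(0.62) + (2)²(0.2) + (4)²(0.1) + (5)²(0.08) = 4.4
Var(Y) = E[Y²] − (E[Y])² = 4.4 − (1.2)² = 2.96
sd(Y) = √2.96 ≈ 1.720

1.720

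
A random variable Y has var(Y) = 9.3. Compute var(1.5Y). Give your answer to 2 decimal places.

var(1.5Y) = (1.5)²·var(Y) = 2.25·9.3 = 20.925

20.93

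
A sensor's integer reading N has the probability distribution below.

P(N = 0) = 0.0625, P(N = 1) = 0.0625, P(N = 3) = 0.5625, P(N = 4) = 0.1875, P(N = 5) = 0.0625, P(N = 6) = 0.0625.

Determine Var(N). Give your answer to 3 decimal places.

1.777

E[N] = (0)(0.0625) + (1)(0.0625) + (3)(0.5625) + (4)(0.1875) + (5)(0.0625) + (6)(0.0625) = 3.1875
E[N²] = (0)²(0.0625) + (1)²(0.0625) + (3)²(0.5625) + (4)²(0.1875) + (5)²(0.0625) + (6)²(0.0625) = 11.9375
Var(N) = E[N²] − (E[N])² = 11.9375 − (3.1875)² = 1.77734375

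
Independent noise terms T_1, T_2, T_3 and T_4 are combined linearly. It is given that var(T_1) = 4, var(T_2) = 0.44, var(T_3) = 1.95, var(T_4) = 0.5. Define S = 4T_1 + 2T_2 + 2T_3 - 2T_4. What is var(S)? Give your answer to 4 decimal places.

By independence, var(S) = (4)²var(T_1) + (2)²var(T_2) + (2)²var(T_3) + (-2)²var(T_4)
= (4)²·4 + (2)²·0.44 + (2)²·1.95 + (-2)²·0.5 = 75.56

75.5600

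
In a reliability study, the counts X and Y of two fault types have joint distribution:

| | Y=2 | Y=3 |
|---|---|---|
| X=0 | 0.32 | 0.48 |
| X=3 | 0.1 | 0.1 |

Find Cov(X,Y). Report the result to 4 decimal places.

-0.0480

E[X] = 0.6,  E[Y] = 2.58
E[XY] = 1.5
Cov(X,Y) = E[XY] − E[X]E[Y] = 1.5 − (0.6)(2.58) = -0.048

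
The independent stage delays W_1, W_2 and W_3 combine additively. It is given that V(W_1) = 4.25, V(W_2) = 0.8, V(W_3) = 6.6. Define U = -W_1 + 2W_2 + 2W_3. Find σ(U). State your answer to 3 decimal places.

5.818

By independence, V(U) = (-1)²V(W_1) + (2)²V(W_2) + (2)²V(W_3)
= (-1)²·4.25 + (2)²·0.8 + (2)²·6.6 = 33.85
σ(U) = √33.85 ≈ 5.818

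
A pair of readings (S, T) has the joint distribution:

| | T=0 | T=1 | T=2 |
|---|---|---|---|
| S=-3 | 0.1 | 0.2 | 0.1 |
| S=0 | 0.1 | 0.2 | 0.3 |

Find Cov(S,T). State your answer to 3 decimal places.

0.240

E[S] = -1.2,  E[T] = 1.2
E[ST] = -1.2
Cov(S,T) = E[ST] − E[S]E[T] = -1.2 − (-1.2)(1.2) = 0.24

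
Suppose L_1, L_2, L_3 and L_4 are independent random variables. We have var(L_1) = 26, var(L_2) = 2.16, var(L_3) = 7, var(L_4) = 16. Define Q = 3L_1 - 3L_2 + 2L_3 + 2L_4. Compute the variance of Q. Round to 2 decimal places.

345.44

By independence, var(Q) = (3)²var(L_1) + (-3)²var(L_2) + (2)²var(L_3) + (2)²var(L_4)
= (3)²·26 + (-3)²·2.16 + (2)²·7 + (2)²·16 = 345.44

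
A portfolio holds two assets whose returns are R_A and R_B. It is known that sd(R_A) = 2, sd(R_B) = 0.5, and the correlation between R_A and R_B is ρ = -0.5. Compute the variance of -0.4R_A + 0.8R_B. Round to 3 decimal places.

var(R_A) = (2)² = 4;  var(R_B) = (0.5)² = 0.25
cov(R_A,R_B) = ρ·sd(R_A)·sd(R_B) = -0.5·2·0.5 = -0.5
var(-0.4R_A + 0.8R_B) = (-0.4)²·var(R_A) + (0.8)²·var(R_B) + 2·(-0.4)·(0.8)·cov(R_A,R_B)
= 0.16·4 + 0.64·0.25 + -0.64·-0.5 = 1.12

1.120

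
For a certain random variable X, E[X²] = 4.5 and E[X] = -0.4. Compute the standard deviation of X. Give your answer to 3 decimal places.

Var(X) = 4.5 − (-0.4)² = 4.34
SD(X) = √4.34 ≈ 2.083

2.083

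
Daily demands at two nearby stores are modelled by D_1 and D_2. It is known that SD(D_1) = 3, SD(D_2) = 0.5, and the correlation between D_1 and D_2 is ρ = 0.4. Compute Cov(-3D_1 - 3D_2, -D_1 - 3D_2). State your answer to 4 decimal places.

36.4500

var(D_1) = (3)² = 9;  var(D_2) = (0.5)² = 0.25
Cov(D_1,D_2) = ρ·SD(D_1)·SD(D_2) = 0.4·3·0.5 = 0.6
Cov(-3D_1 - 3D_2, -D_1 - 3D_2) = (-3)(-1)var(D_1) + (-3)(-3)var(D_2) + [(-3)(-3) + (-3)(-1)]Cov(D_1,D_2)
= 3·9 + 9·0.25 + 12·0.6 = 36.45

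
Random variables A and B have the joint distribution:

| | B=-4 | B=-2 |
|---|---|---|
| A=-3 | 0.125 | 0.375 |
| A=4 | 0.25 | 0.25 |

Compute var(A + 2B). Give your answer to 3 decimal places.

E[A] = 0.5,  E[B] = -2.75,  E[AB] = -2.25
var(A) = 12.5 − (0.5)² = 12.25;  var(B) = 8.5 − (-2.75)² = 0.9375
Cov(A,B) = -2.25 − (0.5)(-2.75) = -0.875
var(A + 2B) = (1)²·12.25 + (2)²·0.9375 + 2·(1)·(2)·-0.875 = 12.5

12.500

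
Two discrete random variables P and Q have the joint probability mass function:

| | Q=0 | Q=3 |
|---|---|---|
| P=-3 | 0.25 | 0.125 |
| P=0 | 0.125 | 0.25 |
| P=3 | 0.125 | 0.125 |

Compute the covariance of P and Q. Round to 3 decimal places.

0.563

E[P] = -0.375,  E[Q] = 1.5
E[PQ] = 0
Cov(P,Q) = E[PQ] − E[P]E[Q] = 0 − (-0.375)(1.5) = 0.5625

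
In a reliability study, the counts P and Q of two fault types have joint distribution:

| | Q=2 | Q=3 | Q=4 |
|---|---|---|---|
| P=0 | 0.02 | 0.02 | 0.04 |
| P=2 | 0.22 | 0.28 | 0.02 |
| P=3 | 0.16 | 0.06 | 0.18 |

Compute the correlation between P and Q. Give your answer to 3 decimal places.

E[P] = 2.24,  E[Q] = 2.84
E[PQ] = 6.38
Cov(P,Q) = E[PQ] − E[P]E[Q] = 6.38 − (2.24)(2.84) = 0.0184
Var(P) = 0.6624,  Var(Q) = 0.6144
ρ = 0.0184 / √(0.6624·0.6144) ≈ 0.029

0.029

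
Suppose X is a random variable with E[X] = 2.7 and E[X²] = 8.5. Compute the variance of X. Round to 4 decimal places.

1.2100

Var(X) = 8.5 − (2.7)² = 1.21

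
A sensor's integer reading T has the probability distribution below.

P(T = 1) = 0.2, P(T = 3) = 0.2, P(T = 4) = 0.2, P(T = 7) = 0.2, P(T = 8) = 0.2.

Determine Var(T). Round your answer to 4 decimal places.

E[T] = (1)(0.2) + (3)(0.2) + (4)(0.2) + (7)(0.2) + (8)(0.2) = 4.6
E[T²] = (1)²(0.2) + (3)²(0.2) + (4)²(0.2) + (7)²(0.2) + (8)²(0.2) = 27.8
Var(T) = E[T²] − (E[T])² = 27.8 − (4.6)² = 6.64

6.6400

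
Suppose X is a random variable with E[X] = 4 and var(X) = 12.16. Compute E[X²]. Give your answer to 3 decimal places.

E[X²] = var(X) + (E[X])² = 12.16 + (4)² = 28.16

28.160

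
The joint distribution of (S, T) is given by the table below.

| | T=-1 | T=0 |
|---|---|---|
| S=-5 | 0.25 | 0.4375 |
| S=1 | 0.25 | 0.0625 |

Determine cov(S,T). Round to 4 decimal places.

-0.5625

E[S] = -3.125,  E[T] = -0.5
E[ST] = 1
cov(S,T) = E[ST] − E[S]E[T] = 1 − (-3.125)(-0.5) = -0.5625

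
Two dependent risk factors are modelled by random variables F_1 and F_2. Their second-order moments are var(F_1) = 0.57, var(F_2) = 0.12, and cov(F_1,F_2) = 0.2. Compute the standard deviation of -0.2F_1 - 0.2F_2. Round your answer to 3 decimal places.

var(-0.2F_1 - 0.2F_2) = (-0.2)²·var(F_1) + (-0.2)²·var(F_2) + 2·(-0.2)·(-0.2)·cov(F_1,F_2)
= 0.04·0.57 + 0.04·0.12 + 0.08·0.2 = 0.0436
SD(-0.2F_1 - 0.2F_2) = √0.0436 ≈ 0.209

0.209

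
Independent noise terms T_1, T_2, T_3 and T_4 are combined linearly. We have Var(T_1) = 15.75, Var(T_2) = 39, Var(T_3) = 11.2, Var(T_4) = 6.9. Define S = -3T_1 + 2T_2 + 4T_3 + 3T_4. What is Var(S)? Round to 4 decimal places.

By independence, Var(S) = (-3)²Var(T_1) + (2)²Var(T_2) + (4)²Var(T_3) + (3)²Var(T_4)
= (-3)²·15.75 + (2)²·39 + (4)²·11.2 + (3)²·6.9 = 539.05

539.0500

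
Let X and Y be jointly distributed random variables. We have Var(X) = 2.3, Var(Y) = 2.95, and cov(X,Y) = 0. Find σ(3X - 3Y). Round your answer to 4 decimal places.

Var(3X - 3Y) = (3)²·Var(X) + (-3)²·Var(Y) + 2·(3)·(-3)·cov(X,Y)
= 9·2.3 + 9·2.95 + -18·0 = 47.25
σ(3X - 3Y) = √47.25 ≈ 6.8739

6.8739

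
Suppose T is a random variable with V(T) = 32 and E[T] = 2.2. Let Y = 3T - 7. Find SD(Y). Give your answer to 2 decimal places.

V(3T - 7) = (3)²·32 = 288
SD(Y) = √288 ≈ 16.97

16.97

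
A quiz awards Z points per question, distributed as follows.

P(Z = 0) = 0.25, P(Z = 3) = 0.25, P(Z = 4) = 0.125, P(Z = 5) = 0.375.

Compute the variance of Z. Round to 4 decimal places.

E[Z] = (0)(0.25) + (3)(0.25) + (4)(0.125) + (5)(0.375) = 3.125
E[Z²] = (0)²(0.25) + (3)²(0.25) + (4)²(0.125) + (5)²(0.375) = 13.625
Var(Z) = E[Z²] − (E[Z])² = 13.625 − (3.125)² = 3.859375

3.8594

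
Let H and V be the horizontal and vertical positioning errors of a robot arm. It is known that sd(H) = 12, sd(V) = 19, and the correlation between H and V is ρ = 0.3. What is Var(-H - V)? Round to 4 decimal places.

Var(H) = (12)² = 144;  Var(V) = (19)² = 361
Cov(H,V) = ρ·sd(H)·sd(V) = 0.3·12·19 = 68.4
Var(-H - V) = (-1)²·Var(H) + (-1)²·Var(V) + 2·(-1)·(-1)·Cov(H,V)
= 1·144 + 1·361 + 2·68.4 = 641.8

641.8000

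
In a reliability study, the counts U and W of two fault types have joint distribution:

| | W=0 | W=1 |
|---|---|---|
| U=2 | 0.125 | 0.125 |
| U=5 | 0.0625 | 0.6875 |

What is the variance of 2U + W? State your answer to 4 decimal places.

7.8398

E[U] = 4.25,  E[W] = 0.8125,  E[UW] = 3.6875
Var(U) = 19.75 − (4.25)² = 1.6875;  Var(W) = 0.8125 − (0.8125)² = 0.15234375
cov(U,W) = 3.6875 − (4.25)(0.8125) = 0.234375
Var(2U + W) = (2)²·1.6875 + (1)²·0.15234375 + 2·(2)·(1)·0.234375 = 7.83984375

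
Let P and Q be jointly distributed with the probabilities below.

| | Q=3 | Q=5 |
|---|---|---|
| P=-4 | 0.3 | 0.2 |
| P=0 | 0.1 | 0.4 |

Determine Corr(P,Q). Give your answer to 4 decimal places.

E[P] = -2,  E[Q] = 4.2
E[PQ] = -7.6
cov(P,Q) = E[PQ] − E[P]E[Q] = -7.6 − (-2)(4.2) = 0.8
Var(P) = 4,  Var(Q) = 0.96
ρ = 0.8 / √(4·0.96) ≈ 0.4082

0.4082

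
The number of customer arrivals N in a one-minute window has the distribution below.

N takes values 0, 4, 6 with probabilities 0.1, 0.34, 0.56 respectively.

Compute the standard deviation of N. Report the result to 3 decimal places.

E[N] = (0)(0.1) + (4)(0.34) + (6)(0.56) = 4.72
E[N²] = (0)²(0.1) + (4)²(0.34) + (6)²(0.56) = 25.6
var(N) = E[N²] − (E[N])² = 25.6 − (4.72)² = 3.3216
σ(N) = √3.3216 ≈ 1.823

1.823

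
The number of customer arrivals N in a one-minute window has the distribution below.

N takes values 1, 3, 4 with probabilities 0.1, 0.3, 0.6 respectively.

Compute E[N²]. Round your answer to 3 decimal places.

12.400

E[N²] = (1)²(0.1) + (3)²(0.3) + (4)²(0.6) = 12.4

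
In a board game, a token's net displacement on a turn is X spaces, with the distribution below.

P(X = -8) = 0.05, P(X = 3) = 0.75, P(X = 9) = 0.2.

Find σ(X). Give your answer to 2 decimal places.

E[X] = (-8)(0.05) + (3)(0.75) + (9)(0.2) = 3.65
E[X²] = (-8)²(0.05) + (3)²(0.75) + (9)²(0.2) = 26.15
Var(X) = E[X²] − (E[X])² = 26.15 − (3.65)² = 12.8275
σ(X) = √12.8275 ≈ 3.58

3.58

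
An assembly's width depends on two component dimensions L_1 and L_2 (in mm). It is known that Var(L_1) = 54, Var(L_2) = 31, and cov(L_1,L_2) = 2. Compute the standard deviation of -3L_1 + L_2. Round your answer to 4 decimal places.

22.4722

Var(-3L_1 + L_2) = (-3)²·Var(L_1) + (1)²·Var(L_2) + 2·(-3)·(1)·cov(L_1,L_2)
= 9·54 + 1·31 + -6·2 = 505
SD(-3L_1 + L_2) = √505 ≈ 22.4722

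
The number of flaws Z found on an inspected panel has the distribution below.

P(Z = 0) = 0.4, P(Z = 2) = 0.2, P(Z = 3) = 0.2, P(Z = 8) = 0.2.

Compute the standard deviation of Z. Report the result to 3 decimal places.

2.939

E[Z] = (0)(0.4) + (2)(0.2) + (3)(0.2) + (8)(0.2) = 2.6
E[Z²] = (0)²(0.4) + (2)²(0.2) + (3)²(0.2) + (8)²(0.2) = 15.4
var(Z) = E[Z²] − (E[Z])² = 15.4 − (2.6)² = 8.64
SD(Z) = √8.64 ≈ 2.939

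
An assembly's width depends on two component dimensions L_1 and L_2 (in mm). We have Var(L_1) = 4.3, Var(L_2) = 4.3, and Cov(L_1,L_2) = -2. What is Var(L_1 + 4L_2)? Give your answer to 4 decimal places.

57.1000

Var(L_1 + 4L_2) = (1)²·Var(L_1) + (4)²·Var(L_2) + 2·(1)·(4)·Cov(L_1,L_2)
= 1·4.3 + 16·4.3 + 8·-2 = 57.1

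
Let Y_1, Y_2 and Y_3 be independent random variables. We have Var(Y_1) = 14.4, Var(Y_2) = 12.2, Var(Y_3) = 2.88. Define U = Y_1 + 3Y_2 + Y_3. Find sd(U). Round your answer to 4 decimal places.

By independence, Var(U) = (1)²Var(Y_1) + (3)²Var(Y_2) + (1)²Var(Y_3)
= (1)²·14.4 + (3)²·12.2 + (1)²·2.88 = 127.08
sd(U) = √127.08 ≈ 11.2730

11.2730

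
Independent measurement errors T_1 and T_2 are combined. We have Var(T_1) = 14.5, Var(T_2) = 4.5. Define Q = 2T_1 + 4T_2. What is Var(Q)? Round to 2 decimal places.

130.00

By independence, Var(Q) = (2)²Var(T_1) + (4)²Var(T_2)
= (2)²·14.5 + (4)²·4.5 = 130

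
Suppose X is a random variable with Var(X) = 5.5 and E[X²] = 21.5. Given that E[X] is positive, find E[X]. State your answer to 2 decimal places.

4.00

(E[X])² = E[X²] − Var(X) = 21.5 − 5.5 = 16
E[X] = √16 = 4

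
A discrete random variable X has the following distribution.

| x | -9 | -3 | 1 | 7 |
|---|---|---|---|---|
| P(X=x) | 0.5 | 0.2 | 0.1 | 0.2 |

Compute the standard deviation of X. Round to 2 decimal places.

E[X] = (-9)(0.5) + (-3)(0.2) + (1)(0.1) + (7)(0.2) = -3.6
E[X²] = (-9)²(0.5) + (-3)²(0.2) + (1)²(0.1) + (7)²(0.2) = 52.2
var(X) = E[X²] − (E[X])² = 52.2 − (-3.6)² = 39.24
SD(X) = √39.24 ≈ 6.26

6.26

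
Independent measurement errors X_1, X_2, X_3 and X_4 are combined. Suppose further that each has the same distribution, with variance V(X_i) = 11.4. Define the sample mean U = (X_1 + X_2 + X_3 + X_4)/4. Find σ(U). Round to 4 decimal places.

By independence, V(U) = (0.25)²V(X_1) + (0.25)²V(X_2) + (0.25)²V(X_3) + (0.25)²V(X_4)
= (0.25)²·11.4 + (0.25)²·11.4 + (0.25)²·11.4 + (0.25)²·11.4 = 2.85
σ(U) = √2.85 ≈ 1.6882

1.6882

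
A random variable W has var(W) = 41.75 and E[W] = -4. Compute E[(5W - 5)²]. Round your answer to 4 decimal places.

E[5W - 5] = 5·-4 − 5 = -25
var(5W - 5) = (5)²·41.75 = 1043.75
E[(5W - 5)²] = var((5W - 5)) + (E[(5W - 5)])² = 1043.75 + (-25)² = 1668.75

1668.7500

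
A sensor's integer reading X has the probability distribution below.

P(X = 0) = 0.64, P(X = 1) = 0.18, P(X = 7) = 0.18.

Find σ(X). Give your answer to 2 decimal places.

2.63

E[X] = (0)(0.64) + (1)(0.18) + (7)(0.18) = 1.44
E[X²] = (0)²(0.64) + (1)²(0.18) + (7)²(0.18) = 9
Var(X) = E[X²] − (E[X])² = 9 − (1.44)² = 6.9264
σ(X) = √6.9264 ≈ 2.63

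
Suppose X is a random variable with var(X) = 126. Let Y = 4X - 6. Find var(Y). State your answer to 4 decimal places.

var(4X - 6) = (4)²·var(X) = 16·126 = 2016

2016.0000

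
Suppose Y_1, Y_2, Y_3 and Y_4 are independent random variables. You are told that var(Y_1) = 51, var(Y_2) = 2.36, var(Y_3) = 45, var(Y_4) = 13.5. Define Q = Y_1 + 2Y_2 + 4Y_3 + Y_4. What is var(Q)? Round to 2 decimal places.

By independence, var(Q) = (1)²var(Y_1) + (2)²var(Y_2) + (4)²var(Y_3) + (1)²var(Y_4)
= (1)²·51 + (2)²·2.36 + (4)²·45 + (1)²·13.5 = 793.94

793.94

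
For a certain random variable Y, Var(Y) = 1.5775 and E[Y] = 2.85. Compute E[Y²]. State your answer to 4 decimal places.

E[Y²] = Var(Y) + (E[Y])² = 1.5775 + (2.85)² = 9.7

9.7000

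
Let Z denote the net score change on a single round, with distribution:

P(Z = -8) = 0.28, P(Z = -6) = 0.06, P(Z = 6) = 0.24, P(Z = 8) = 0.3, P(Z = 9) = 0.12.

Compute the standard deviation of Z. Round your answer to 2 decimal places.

E[Z] = (-8)(0.28) + (-6)(0.06) + (6)(0.24) + (8)(0.3) + (9)(0.12) = 2.32
E[Z²] = (-8)²(0.28) + (-6)²(0.06) + (6)²(0.24) + (8)²(0.3) + (9)²(0.12) = 57.64
Var(Z) = E[Z²] − (E[Z])² = 57.64 − (2.32)² = 52.2576
sd(Z) = √52.2576 ≈ 7.23

7.23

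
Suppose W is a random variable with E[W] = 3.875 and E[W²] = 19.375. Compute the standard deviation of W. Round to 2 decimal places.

var(W) = 19.375 − (3.875)² = 4.359375
SD(W) = √4.359375 ≈ 2.09

2.09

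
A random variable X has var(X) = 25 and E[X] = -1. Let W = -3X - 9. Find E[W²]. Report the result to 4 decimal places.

E[-3X - 9] = -3·-1 − 9 = -6
var(-3X - 9) = (-3)²·25 = 225
E[W²] = var(W) + (E[W])² = 225 + (-6)² = 261

261.0000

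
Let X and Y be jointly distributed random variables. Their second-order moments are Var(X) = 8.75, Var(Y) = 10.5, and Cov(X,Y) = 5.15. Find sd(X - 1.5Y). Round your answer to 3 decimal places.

Var(X - 1.5Y) = (1)²·Var(X) + (-1.5)²·Var(Y) + 2·(1)·(-1.5)·Cov(X,Y)
= 1·8.75 + 2.25·10.5 + -3·5.15 = 16.925
sd(X - 1.5Y) = √16.925 ≈ 4.114

4.114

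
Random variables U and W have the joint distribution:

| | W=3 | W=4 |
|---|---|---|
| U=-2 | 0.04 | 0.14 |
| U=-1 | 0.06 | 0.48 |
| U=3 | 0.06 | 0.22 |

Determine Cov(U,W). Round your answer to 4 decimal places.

-0.0496

E[U] = -0.06,  E[W] = 3.84
E[UW] = -0.28
Cov(U,W) = E[UW] − E[U]E[W] = -0.28 − (-0.06)(3.84) = -0.0496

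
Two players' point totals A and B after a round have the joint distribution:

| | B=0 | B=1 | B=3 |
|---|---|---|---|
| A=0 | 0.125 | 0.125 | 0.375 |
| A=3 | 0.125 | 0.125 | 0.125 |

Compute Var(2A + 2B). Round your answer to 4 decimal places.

11.4375

E[A] = 1.125,  E[B] = 1.75,  E[AB] = 1.5
Var(A) = 3.375 − (1.125)² = 2.109375;  Var(B) = 4.75 − (1.75)² = 1.6875
cov(A,B) = 1.5 − (1.125)(1.75) = -0.46875
Var(2A + 2B) = (2)²·2.109375 + (2)²·1.6875 + 2·(2)·(2)·-0.46875 = 11.4375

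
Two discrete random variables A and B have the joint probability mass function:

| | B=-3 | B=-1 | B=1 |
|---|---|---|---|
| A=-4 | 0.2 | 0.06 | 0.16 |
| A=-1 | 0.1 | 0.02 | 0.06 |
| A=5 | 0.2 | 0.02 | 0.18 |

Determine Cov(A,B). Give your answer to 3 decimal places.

0.228

E[A] = 0.14,  E[B] = -1.2
E[AB] = 0.06
Cov(A,B) = E[AB] − E[A]E[B] = 0.06 − (0.14)(-1.2) = 0.228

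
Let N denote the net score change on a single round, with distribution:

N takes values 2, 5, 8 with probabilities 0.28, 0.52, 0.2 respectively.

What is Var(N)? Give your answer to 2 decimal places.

E[N] = (2)(0.28) + (5)(0.52) + (8)(0.2) = 4.76
E[N²] = (2)²(0.28) + (5)²(0.52) + (8)²(0.2) = 26.92
Var(N) = E[N²] − (E[N])² = 26.92 − (4.76)² = 4.2624

4.26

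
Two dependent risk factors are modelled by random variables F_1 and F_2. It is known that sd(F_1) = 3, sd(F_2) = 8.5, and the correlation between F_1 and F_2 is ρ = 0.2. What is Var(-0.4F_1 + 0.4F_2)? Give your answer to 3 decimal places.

11.368

Var(F_1) = (3)² = 9;  Var(F_2) = (8.5)² = 72.25
Cov(F_1,F_2) = ρ·sd(F_1)·sd(F_2) = 0.2·3·8.5 = 5.1
Var(-0.4F_1 + 0.4F_2) = (-0.4)²·Var(F_1) + (0.4)²·Var(F_2) + 2·(-0.4)·(0.4)·Cov(F_1,F_2)
= 0.16·9 + 0.16·72.25 + -0.32·5.1 = 11.368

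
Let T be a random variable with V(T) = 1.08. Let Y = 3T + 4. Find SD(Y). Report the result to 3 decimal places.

V(3T + 4) = (3)²·1.08 = 9.72
SD(Y) = √9.72 ≈ 3.118

3.118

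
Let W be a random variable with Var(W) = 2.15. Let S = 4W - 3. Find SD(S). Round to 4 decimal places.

5.8652

Var(4W - 3) = (4)²·2.15 = 34.4
SD(S) = √34.4 ≈ 5.8652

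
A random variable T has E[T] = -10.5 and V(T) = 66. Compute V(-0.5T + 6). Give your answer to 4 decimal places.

16.5000

V(-0.5T + 6) = (-0.5)²·V(T) = 0.25·66 = 16.5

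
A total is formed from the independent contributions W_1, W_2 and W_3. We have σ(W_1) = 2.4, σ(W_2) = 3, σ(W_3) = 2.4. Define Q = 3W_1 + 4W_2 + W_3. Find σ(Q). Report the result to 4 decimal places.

14.1986

Var(W_1) = 5.76, Var(W_2) = 9, Var(W_3) = 5.76
By independence, Var(Q) = (3)²Var(W_1) + (4)²Var(W_2) + (1)²Var(W_3)
= (3)²·5.76 + (4)²·9 + (1)²·5.76 = 201.6
σ(Q) = √201.6 ≈ 14.1986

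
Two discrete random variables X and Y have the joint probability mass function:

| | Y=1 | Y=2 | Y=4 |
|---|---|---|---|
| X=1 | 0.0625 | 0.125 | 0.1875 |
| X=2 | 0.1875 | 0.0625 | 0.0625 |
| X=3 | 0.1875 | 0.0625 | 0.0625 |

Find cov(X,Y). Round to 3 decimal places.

E[X] = 1.9375,  E[Y] = 2.1875
E[XY] = 3.875
cov(X,Y) = E[XY] − E[X]E[Y] = 3.875 − (1.9375)(2.1875) = -0.36328125

-0.363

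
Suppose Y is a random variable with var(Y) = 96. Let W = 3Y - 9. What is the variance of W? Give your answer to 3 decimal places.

864.000

var(3Y - 9) = (3)²·var(Y) = 9·96 = 864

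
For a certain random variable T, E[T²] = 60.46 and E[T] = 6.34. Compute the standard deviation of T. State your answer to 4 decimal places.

Var(T) = 60.46 − (6.34)² = 20.2644
σ(T) = √20.2644 ≈ 4.5016

4.5016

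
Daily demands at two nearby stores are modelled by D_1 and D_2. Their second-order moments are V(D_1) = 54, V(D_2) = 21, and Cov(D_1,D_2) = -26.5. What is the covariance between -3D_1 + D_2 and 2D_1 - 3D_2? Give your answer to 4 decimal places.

-678.5000

Cov(-3D_1 + D_2, 2D_1 - 3D_2) = (-3)(2)V(D_1) + (1)(-3)V(D_2) + [(-3)(-3) + (1)(2)]Cov(D_1,D_2)
= -6·54 + -3·21 + 11·-26.5 = -678.5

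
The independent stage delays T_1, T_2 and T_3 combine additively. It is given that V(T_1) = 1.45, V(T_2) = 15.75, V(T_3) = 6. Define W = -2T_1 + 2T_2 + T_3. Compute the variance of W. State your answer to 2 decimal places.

By independence, V(W) = (-2)²V(T_1) + (2)²V(T_2) + (1)²V(T_3)
= (-2)²·1.45 + (2)²·15.75 + (1)²·6 = 74.8

74.80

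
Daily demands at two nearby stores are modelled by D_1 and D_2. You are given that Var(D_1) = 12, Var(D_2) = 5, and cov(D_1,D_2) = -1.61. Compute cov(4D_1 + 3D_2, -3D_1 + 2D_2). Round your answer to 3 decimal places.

-112.390

cov(4D_1 + 3D_2, -3D_1 + 2D_2) = (4)(-3)Var(D_1) + (3)(2)Var(D_2) + [(4)(2) + (3)(-3)]cov(D_1,D_2)
= -12·12 + 6·5 + -1·-1.61 = -112.39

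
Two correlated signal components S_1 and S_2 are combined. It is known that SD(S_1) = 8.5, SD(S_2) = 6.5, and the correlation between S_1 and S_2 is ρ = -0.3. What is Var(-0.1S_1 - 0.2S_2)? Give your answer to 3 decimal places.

Var(S_1) = (8.5)² = 72.25;  Var(S_2) = (6.5)² = 42.25
cov(S_1,S_2) = ρ·SD(S_1)·SD(S_2) = -0.3·8.5·6.5 = -16.575
Var(-0.1S_1 - 0.2S_2) = (-0.1)²·Var(S_1) + (-0.2)²·Var(S_2) + 2·(-0.1)·(-0.2)·cov(S_1,S_2)
= 0.01·72.25 + 0.04·42.25 + 0.04·-16.575 = 1.7495

1.750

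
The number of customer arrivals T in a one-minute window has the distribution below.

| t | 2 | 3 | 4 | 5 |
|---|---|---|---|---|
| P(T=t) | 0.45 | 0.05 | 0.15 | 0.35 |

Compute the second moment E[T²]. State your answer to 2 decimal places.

E[T²] = (2)²(0.45) + (3)²(0.05) + (4)²(0.15) + (5)²(0.35) = 13.4

13.40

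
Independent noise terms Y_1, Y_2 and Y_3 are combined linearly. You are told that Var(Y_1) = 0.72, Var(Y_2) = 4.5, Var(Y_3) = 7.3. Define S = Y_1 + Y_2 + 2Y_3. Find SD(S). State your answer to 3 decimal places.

By independence, Var(S) = (1)²Var(Y_1) + (1)²Var(Y_2) + (2)²Var(Y_3)
= (1)²·0.72 + (1)²·4.5 + (2)²·7.3 = 34.42
SD(S) = √34.42 ≈ 5.867

5.867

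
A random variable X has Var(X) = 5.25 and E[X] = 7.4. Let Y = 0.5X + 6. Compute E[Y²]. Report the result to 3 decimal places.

95.403

E[0.5X + 6] = 0.5·7.4 + 6 = 9.7
Var(0.5X + 6) = (0.5)²·5.25 = 1.3125
E[Y²] = Var(Y) + (E[Y])² = 1.3125 + (9.7)² = 95.4025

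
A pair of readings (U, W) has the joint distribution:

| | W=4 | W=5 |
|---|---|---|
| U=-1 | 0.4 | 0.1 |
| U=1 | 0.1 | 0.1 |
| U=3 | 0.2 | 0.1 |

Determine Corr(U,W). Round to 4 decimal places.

E[U] = 0.6,  E[W] = 4.3
E[UW] = 2.7
Cov(U,W) = E[UW] − E[U]E[W] = 2.7 − (0.6)(4.3) = 0.12
Var(U) = 3.04,  Var(W) = 0.21
ρ = 0.12 / √(3.04·0.21) ≈ 0.1502

0.1502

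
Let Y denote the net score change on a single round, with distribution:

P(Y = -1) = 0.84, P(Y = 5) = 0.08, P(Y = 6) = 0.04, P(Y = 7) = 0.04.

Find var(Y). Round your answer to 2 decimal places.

E[Y] = (-1)(0.84) + (5)(0.08) + (6)(0.04) + (7)(0.04) = 0.08
E[Y²] = (-1)²(0.84) + (5)²(0.08) + (6)²(0.04) + (7)²(0.04) = 6.24
var(Y) = E[Y²] − (E[Y])² = 6.24 − (0.08)² = 6.2336

6.23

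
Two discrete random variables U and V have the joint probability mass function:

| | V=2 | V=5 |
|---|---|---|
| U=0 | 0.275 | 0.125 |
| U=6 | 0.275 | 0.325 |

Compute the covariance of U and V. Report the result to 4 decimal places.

E[U] = 3.6,  E[V] = 3.35
E[UV] = 13.05
cov(U,V) = E[UV] − E[U]E[V] = 13.05 − (3.6)(3.35) = 0.99

0.9900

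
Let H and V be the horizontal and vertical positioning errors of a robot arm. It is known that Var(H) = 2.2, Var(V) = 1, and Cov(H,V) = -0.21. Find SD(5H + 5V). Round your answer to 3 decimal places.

Var(5H + 5V) = (5)²·Var(H) + (5)²·Var(V) + 2·(5)·(5)·Cov(H,V)
= 25·2.2 + 25·1 + 50·-0.21 = 69.5
SD(5H + 5V) = √69.5 ≈ 8.337

8.337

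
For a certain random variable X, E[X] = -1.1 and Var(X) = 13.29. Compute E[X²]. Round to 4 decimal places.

E[X²] = Var(X) + (E[X])² = 13.29 + (-1.1)² = 14.5

14.5000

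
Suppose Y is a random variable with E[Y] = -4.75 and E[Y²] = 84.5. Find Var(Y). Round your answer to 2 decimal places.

61.94

Var(Y) = 84.5 − (-4.75)² = 61.9375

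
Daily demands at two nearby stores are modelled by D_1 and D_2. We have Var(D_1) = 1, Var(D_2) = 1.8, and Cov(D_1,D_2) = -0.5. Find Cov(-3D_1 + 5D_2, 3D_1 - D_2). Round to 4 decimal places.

Cov(-3D_1 + 5D_2, 3D_1 - D_2) = (-3)(3)Var(D_1) + (5)(-1)Var(D_2) + [(-3)(-1) + (5)(3)]Cov(D_1,D_2)
= -9·1 + -5·1.8 + 18·-0.5 = -27

-27.0000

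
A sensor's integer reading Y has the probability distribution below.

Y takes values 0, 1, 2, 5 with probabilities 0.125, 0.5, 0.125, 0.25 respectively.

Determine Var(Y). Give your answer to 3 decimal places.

E[Y] = (0)(0.125) + (1)(0.5) + (2)(0.125) + (5)(0.25) = 2
E[Y²] = (0)²(0.125) + (1)²(0.5) + (2)²(0.125) + (5)²(0.25) = 7.25
Var(Y) = E[Y²] − (E[Y])² = 7.25 − (2)² = 3.25

3.250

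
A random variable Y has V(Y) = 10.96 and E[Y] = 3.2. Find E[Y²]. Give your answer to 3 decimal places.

E[Y²] = V(Y) + (E[Y])² = 10.96 + (3.2)² = 21.2

21.200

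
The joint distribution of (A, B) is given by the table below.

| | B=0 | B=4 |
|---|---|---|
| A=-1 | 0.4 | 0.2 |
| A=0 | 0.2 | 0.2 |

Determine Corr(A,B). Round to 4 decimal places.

0.1667

E[A] = -0.6,  E[B] = 1.6
E[AB] = -0.8
Cov(A,B) = E[AB] − E[A]E[B] = -0.8 − (-0.6)(1.6) = 0.16
Var(A) = 0.24,  Var(B) = 3.84
ρ = 0.16 / √(0.24·3.84) ≈ 0.1667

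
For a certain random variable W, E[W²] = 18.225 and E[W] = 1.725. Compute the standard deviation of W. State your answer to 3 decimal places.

V(W) = 18.225 − (1.725)² = 15.249375
sd(W) = √15.249375 ≈ 3.905

3.905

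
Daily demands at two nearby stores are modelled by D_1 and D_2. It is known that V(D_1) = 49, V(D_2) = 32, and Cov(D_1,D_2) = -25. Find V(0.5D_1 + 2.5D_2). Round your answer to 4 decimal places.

149.7500

V(0.5D_1 + 2.5D_2) = (0.5)²·V(D_1) + (2.5)²·V(D_2) + 2·(0.5)·(2.5)·Cov(D_1,D_2)
= 0.25·49 + 6.25·32 + 2.5·-25 = 149.75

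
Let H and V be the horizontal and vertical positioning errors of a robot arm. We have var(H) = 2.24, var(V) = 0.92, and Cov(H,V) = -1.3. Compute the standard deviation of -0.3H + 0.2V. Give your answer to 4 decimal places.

0.6280

var(-0.3H + 0.2V) = (-0.3)²·var(H) + (0.2)²·var(V) + 2·(-0.3)·(0.2)·Cov(H,V)
= 0.09·2.24 + 0.04·0.92 + -0.12·-1.3 = 0.3944
SD(-0.3H + 0.2V) = √0.3944 ≈ 0.6280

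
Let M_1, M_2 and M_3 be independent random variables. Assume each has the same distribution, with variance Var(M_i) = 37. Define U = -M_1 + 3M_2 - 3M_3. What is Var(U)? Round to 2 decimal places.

703.00

By independence, Var(U) = (-1)²Var(M_1) + (3)²Var(M_2) + (-3)²Var(M_3)
= (-1)²·37 + (3)²·37 + (-3)²·37 = 703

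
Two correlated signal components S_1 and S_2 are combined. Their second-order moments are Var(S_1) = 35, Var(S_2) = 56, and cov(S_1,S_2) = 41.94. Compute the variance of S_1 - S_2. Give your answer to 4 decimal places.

Var(S_1 - S_2) = (1)²·Var(S_1) + (-1)²·Var(S_2) + 2·(1)·(-1)·cov(S_1,S_2)
= 1·35 + 1·56 + -2·41.94 = 7.12

7.1200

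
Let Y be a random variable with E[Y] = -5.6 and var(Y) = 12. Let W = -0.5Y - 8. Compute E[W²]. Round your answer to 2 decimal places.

30.04

E[-0.5Y - 8] = -0.5·-5.6 − 8 = -5.2
var(-0.5Y - 8) = (-0.5)²·12 = 3
E[W²] = var(W) + (E[W])² = 3 + (-5.2)² = 30.04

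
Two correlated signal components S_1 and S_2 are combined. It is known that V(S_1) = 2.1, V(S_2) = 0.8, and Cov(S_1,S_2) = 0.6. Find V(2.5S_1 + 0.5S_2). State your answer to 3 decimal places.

V(2.5S_1 + 0.5S_2) = (2.5)²·V(S_1) + (0.5)²·V(S_2) + 2·(2.5)·(0.5)·Cov(S_1,S_2)
= 6.25·2.1 + 0.25·0.8 + 2.5·0.6 = 14.825

14.825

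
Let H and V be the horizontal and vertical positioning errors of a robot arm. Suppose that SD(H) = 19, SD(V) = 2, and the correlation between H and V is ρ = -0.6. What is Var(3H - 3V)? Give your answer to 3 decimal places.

Var(H) = (19)² = 361;  Var(V) = (2)² = 4
Cov(H,V) = ρ·SD(H)·SD(V) = -0.6·19·2 = -22.8
Var(3H - 3V) = (3)²·Var(H) + (-3)²·Var(V) + 2·(3)·(-3)·Cov(H,V)
= 9·361 + 9·4 + -18·-22.8 = 3695.4

3695.400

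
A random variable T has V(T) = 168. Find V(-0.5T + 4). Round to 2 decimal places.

V(-0.5T + 4) = (-0.5)²·V(T) = 0.25·168 = 42

42.00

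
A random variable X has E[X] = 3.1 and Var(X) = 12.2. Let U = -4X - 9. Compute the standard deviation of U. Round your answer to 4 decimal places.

Var(-4X - 9) = (-4)²·12.2 = 195.2
σ(U) = √195.2 ≈ 13.9714

13.9714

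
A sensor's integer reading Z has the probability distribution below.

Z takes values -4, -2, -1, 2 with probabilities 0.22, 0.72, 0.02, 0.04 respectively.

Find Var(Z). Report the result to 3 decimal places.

1.472

E[Z] = (-4)(0.22) + (-2)(0.72) + (-1)(0.02) + (2)(0.04) = -2.26
E[Z²] = (-4)²(0.22) + (-2)²(0.72) + (-1)²(0.02) + (2)²(0.04) = 6.58
Var(Z) = E[Z²] − (E[Z])² = 6.58 − (-2.26)² = 1.4724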